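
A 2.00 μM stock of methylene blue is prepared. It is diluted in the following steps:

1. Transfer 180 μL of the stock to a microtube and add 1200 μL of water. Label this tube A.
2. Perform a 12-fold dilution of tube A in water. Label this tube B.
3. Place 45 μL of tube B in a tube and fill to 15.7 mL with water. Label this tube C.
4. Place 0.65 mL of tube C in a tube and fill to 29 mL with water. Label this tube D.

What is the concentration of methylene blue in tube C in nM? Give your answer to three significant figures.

0.0623 nM

Step 1: 180 μL + 1200 μL = 1380 μL total → factor 1380/180 = 7.6667
Step 2: 12-fold → factor 12
Step 3: 45 μL brought to 15.7 mL → factor 15700/45 = 348.89
Dilution factor through tube C = 7.6667 × 12 × 348.89 = 32098
[tube C] = 2.00 μM / 32098 = 6.231 × 10^-5 μM = 0.0623 nM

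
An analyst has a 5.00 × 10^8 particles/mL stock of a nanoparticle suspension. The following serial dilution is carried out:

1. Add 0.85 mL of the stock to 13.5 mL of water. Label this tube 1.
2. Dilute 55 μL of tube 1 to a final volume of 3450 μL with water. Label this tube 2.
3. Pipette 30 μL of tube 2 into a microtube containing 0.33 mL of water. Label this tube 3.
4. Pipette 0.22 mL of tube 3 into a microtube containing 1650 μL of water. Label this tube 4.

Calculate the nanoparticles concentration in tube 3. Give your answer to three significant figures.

3.93 × 10^4 particles/mL

Step 1: 0.85 mL + 13.5 mL = 14.35 mL total → factor 14.35/0.85 = 16.882
Step 2: 55 μL brought to 3450 μL → factor 3450/55 = 62.727
Step 3: 30 μL + 0.33 mL = 360 μL total → factor 360/30 = 12
Dilution factor through tube 3 = 16.882 × 62.727 × 12 = 12708
[tube 3] = 5.00 × 10^8 particles/mL / 12708 = 3.93 × 10^4 particles/mL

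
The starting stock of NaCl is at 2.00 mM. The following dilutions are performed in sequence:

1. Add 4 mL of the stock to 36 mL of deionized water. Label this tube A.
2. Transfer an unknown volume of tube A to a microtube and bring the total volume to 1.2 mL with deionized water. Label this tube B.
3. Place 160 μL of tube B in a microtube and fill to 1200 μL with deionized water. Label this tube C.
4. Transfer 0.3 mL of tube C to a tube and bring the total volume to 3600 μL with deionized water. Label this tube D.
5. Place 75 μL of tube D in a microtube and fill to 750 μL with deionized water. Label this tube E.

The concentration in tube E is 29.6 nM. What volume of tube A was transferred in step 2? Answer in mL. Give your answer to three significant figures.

Step 1: 4 mL + 36 mL = 40 mL total → factor 40/4 = 10
Step 2: v brought to 1.2 mL → factor = 1.2 mL/v
Step 3: 160 μL brought to 1200 μL → factor 1200/160 = 7.5
Step 4: 0.3 mL brought to 3600 μL → factor 3.6/0.3 = 12
Step 5: 75 μL brought to 750 μL → factor 750/75 = 10
Product of known-step factors = 9000
Overall factor = 2.00 mM / (29.6 nM) = 67568
Step-2 factor = 67568 / 9000 = 7.5075
v = 1.2 mL / 7.5075 = 0.160 mL

0.160 mL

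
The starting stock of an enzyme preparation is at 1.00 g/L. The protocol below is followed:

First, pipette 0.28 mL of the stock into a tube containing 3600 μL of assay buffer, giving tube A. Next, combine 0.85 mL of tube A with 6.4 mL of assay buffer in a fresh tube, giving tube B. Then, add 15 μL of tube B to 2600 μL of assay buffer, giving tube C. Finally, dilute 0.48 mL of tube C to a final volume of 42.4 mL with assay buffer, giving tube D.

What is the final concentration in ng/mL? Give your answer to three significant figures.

0.549 ng/mL

Step 1: 0.28 mL + 3600 μL = 3.88 mL total → factor 3.88/0.28 = 13.857
Step 2: 0.85 mL + 6.4 mL = 7.25 mL total → factor 7.25/0.85 = 8.5294
Step 3: 15 μL + 2600 μL = 2615 μL total → factor 2615/15 = 174.33
Step 4: 0.48 mL brought to 42.4 mL → factor 42.4/0.48 = 88.333
Overall dilution factor = 13.857 × 8.5294 × 174.33 × 88.333 = 1.8201 × 10^6
Final = 1.00 g/L / 1.8201 × 10^6 = 5.494 × 10^-7 g/L = 0.549 ng/mL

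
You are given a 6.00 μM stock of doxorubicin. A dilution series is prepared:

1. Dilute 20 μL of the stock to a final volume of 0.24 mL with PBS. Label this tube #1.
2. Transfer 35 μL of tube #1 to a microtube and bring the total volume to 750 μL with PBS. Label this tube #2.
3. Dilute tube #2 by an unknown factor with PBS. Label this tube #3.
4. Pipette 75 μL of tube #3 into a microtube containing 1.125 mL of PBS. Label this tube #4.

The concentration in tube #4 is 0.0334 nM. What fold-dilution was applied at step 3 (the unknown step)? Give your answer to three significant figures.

Step 1: 20 μL brought to 0.24 mL → factor 240/20 = 12
Step 2: 35 μL brought to 750 μL → factor 750/35 = 21.429
Step 3: unknown factor x
Step 4: 75 μL + 1.125 mL = 1200 μL total → factor 1200/75 = 16
Product of known-step factors = 4114.3
Overall factor = 6.00 μM / (0.0334 nM) = 1.7964 × 10^5
x = 1.7964 × 10^5 / 4114.3 = 43.7

43.7-fold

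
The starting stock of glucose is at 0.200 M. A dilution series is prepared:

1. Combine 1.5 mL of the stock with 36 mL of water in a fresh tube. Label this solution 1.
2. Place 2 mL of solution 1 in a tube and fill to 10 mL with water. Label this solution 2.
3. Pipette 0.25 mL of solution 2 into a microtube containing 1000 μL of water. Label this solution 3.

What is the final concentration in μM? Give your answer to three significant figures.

Step 1: 1.5 mL + 36 mL = 37.5 mL total → factor 37.5/1.5 = 25
Step 2: 2 mL brought to 10 mL → factor 10/2 = 5
Step 3: 0.25 mL + 1000 μL = 1.25 mL total → factor 1.25/0.25 = 5
Overall dilution factor = 25 × 5 × 5 = 625
Final = 0.200 M / 625 = 0.0003200 M = 320 μM

320 μM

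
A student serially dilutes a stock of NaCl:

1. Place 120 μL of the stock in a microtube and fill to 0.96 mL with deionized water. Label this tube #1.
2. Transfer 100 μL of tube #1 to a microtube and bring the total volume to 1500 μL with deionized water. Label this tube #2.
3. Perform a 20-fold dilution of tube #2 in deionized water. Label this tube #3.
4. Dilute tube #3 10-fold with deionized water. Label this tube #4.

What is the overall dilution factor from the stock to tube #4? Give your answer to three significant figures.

Step 1: 120 μL brought to 0.96 mL → factor 960/120 = 8
Step 2: 100 μL brought to 1500 μL → factor 1500/100 = 15
Step 3: 20-fold → factor 20
Step 4: 10-fold → factor 10
Overall dilution factor = 8 × 15 × 20 × 10 = 24000

2.40 × 10^4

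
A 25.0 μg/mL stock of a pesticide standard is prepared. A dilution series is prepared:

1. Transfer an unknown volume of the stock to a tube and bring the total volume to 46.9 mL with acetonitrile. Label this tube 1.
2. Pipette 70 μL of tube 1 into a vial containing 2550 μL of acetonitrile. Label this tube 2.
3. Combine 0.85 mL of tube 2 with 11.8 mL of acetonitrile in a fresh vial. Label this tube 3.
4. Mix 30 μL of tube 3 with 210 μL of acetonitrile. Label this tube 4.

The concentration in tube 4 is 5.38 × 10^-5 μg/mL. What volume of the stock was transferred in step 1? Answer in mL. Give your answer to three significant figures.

Step 1: v brought to 46.9 mL → factor = 46.9 mL/v
Step 2: 70 μL + 2550 μL = 2620 μL total → factor 2620/70 = 37.429
Step 3: 0.85 mL + 11.8 mL = 12.65 mL total → factor 12.65/0.85 = 14.882
Step 4: 30 μL + 210 μL = 240 μL total → factor 240/30 = 8
Product of known-step factors = 4456.2
Overall factor = 25.0 μg/mL / (5.38 × 10^-5 μg/mL) = 4.6468 × 10^5
Step-1 factor = 4.6468 × 10^5 / 4456.2 = 104.28
v = 46.9 mL / 104.28 = 0.450 mL

0.450 mL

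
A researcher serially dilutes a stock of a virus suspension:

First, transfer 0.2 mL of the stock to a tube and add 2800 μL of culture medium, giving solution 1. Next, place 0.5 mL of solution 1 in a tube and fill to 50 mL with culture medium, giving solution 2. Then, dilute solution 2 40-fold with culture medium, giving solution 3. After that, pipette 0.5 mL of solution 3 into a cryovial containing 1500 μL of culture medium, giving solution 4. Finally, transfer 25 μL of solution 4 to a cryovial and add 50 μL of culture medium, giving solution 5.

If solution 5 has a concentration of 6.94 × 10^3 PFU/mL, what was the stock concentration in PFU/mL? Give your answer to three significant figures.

5.00 × 10^9 PFU/mL

Step 1: 0.2 mL + 2800 μL = 3 mL total → factor 3/0.2 = 15
Step 2: 0.5 mL brought to 50 mL → factor 50/0.5 = 100
Step 3: 40-fold → factor 40
Step 4: 0.5 mL + 1500 μL = 2 mL total → factor 2/0.5 = 4
Step 5: 25 μL + 50 μL = 75 μL total → factor 75/25 = 3
Overall dilution factor = 15 × 100 × 40 × 4 × 3 = 7.2 × 10^5
Stock = 6.94 × 10^3 PFU/mL × 7.2 × 10^5 = 5.00 × 10^9 PFU/mL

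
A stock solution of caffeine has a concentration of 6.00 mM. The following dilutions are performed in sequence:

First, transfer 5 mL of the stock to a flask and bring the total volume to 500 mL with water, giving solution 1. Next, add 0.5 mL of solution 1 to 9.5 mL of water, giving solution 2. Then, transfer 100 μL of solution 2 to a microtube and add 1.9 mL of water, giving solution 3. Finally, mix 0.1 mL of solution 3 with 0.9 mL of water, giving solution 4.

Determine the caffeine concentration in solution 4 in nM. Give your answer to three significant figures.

15.0 nM

Step 1: 5 mL brought to 500 mL → factor 500/5 = 100
Step 2: 0.5 mL + 9.5 mL = 10 mL total → factor 10/0.5 = 20
Step 3: 100 μL + 1.9 mL = 2000 μL total → factor 2000/100 = 20
Step 4: 0.1 mL + 0.9 mL = 1 mL total → factor 1/0.1 = 10
Overall dilution factor = 100 × 20 × 20 × 10 = 4 × 10^5
Final = 6.00 mM / 4 × 10^5 = 1.500 × 10^-5 mM = 15.0 nM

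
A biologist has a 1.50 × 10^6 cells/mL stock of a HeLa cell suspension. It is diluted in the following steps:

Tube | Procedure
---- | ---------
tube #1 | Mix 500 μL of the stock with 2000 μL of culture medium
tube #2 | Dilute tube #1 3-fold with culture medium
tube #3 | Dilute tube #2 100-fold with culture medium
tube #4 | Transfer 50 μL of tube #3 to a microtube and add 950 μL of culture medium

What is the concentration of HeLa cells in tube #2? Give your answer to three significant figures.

Step 1: 500 μL + 2000 μL = 2500 μL total → factor 2500/500 = 5
Step 2: 3-fold → factor 3
Dilution factor through tube #2 = 5 × 3 = 15
[tube #2] = 1.50 × 10^6 cells/mL / 15 = 1.00 × 10^5 cells/mL

1.00 × 10^5 cells/mL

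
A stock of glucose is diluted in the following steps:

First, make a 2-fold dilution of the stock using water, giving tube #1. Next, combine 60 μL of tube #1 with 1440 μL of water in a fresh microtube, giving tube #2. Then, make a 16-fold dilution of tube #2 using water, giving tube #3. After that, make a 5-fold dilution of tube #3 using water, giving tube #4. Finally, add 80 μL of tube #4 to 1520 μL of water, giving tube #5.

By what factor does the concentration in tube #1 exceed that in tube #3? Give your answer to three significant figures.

Step 1: 2-fold → factor 2
Step 2: 60 μL + 1440 μL = 1500 μL total → factor 1500/60 = 25
Step 3: 16-fold → factor 16
Dilution factor to tube #1 = 2; to tube #3 = 800
[tube #1]/[tube #3] = (factor to tube #3)/(factor to tube #1) = 800/2 = 400

400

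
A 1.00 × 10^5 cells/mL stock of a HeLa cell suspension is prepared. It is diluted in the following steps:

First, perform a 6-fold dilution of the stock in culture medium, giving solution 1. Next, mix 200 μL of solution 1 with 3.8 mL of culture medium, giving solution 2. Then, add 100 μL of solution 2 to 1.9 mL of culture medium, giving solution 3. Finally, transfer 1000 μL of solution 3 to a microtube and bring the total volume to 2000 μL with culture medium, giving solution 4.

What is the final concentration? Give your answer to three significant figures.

20.8 cells/mL

Step 1: 6-fold → factor 6
Step 2: 200 μL + 3.8 mL = 4000 μL total → factor 4000/200 = 20
Step 3: 100 μL + 1.9 mL = 2000 μL total → factor 2000/100 = 20
Step 4: 1000 μL brought to 2000 μL → factor 2000/1000 = 2
Overall dilution factor = 6 × 20 × 20 × 2 = 4800
Final = 1.00 × 10^5 cells/mL / 4800 = 20.8 cells/mL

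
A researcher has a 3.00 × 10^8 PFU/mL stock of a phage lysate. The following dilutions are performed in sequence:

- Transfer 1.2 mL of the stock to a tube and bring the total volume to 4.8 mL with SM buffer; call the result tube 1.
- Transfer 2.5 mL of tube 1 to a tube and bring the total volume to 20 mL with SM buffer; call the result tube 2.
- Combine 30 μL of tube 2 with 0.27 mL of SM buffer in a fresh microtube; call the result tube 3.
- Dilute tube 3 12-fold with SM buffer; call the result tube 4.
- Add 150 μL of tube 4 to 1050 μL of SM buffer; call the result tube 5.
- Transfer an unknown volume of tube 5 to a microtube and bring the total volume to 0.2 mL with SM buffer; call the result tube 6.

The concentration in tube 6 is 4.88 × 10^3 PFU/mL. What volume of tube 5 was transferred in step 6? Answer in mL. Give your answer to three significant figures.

0.0999 mL

Step 1: 1.2 mL brought to 4.8 mL → factor 4.8/1.2 = 4
Step 2: 2.5 mL brought to 20 mL → factor 20/2.5 = 8
Step 3: 30 μL + 0.27 mL = 300 μL total → factor 300/30 = 10
Step 4: 12-fold → factor 12
Step 5: 150 μL + 1050 μL = 1200 μL total → factor 1200/150 = 8
Step 6: v brought to 0.2 mL → factor = 0.2 mL/v
Product of known-step factors = 30720
Overall factor = 3.00 × 10^8 PFU/mL / (4.88 × 10^3 PFU/mL) = 61475
Step-6 factor = 61475 / 30720 = 2.0012
v = 0.2 mL / 2.0012 = 0.0999 mL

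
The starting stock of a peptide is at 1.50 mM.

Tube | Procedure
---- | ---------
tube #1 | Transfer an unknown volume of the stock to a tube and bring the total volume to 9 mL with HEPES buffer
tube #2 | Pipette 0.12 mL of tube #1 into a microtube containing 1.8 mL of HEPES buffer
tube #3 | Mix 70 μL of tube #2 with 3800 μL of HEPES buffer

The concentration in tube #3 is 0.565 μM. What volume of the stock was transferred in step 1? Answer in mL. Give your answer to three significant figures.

3.00 mL

Step 1: v brought to 9 mL → factor = 9 mL/v
Step 2: 0.12 mL + 1.8 mL = 1.92 mL total → factor 1.92/0.12 = 16
Step 3: 70 μL + 3800 μL = 3870 μL total → factor 3870/70 = 55.286
Product of known-step factors = 884.57
Overall factor = 1.50 mM / (0.565 μM) = 2654.9
Step-1 factor = 2654.9 / 884.57 = 3.0013
v = 9 mL / 3.0013 = 3.00 mL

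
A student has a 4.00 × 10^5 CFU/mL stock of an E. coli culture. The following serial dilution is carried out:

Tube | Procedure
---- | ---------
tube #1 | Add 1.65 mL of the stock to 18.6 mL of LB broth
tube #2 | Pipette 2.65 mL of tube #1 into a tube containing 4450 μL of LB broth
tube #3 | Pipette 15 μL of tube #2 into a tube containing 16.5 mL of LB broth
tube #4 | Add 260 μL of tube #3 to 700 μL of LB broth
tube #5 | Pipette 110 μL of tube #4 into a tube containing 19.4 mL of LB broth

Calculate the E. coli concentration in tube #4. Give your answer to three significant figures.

Step 1: 1.65 mL + 18.6 mL = 20.25 mL total → factor 20.25/1.65 = 12.273
Step 2: 2.65 mL + 4450 μL = 7.1 mL total → factor 7.1/2.65 = 2.6792
Step 3: 15 μL + 16.5 mL = 16515 μL total → factor 16515/15 = 1101
Step 4: 260 μL + 700 μL = 960 μL total → factor 960/260 = 3.6923
Dilution factor through tube #4 = 12.273 × 2.6792 × 1101 × 3.6923 = 1.3367 × 10^5
[tube #4] = 4.00 × 10^5 CFU/mL / 1.3367 × 10^5 = 2.99 CFU/mL

2.99 CFU/mL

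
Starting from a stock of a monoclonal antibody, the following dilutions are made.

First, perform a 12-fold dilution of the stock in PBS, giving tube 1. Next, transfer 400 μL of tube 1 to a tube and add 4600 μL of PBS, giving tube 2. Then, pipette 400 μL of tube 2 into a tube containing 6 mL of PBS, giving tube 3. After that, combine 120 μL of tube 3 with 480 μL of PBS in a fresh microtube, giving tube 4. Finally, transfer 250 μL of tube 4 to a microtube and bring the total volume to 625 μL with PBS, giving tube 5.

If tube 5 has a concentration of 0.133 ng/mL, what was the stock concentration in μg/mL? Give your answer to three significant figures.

3.99 μg/mL

Step 1: 12-fold → factor 12
Step 2: 400 μL + 4600 μL = 5000 μL total → factor 5000/400 = 12.5
Step 3: 400 μL + 6 mL = 6400 μL total → factor 6400/400 = 16
Step 4: 120 μL + 480 μL = 600 μL total → factor 600/120 = 5
Step 5: 250 μL brought to 625 μL → factor 625/250 = 2.5
Overall dilution factor = 12 × 12.5 × 16 × 5 × 2.5 = 30000
Stock = 0.133 ng/mL × 30000 = 3990 ng/mL = 3.99 μg/mL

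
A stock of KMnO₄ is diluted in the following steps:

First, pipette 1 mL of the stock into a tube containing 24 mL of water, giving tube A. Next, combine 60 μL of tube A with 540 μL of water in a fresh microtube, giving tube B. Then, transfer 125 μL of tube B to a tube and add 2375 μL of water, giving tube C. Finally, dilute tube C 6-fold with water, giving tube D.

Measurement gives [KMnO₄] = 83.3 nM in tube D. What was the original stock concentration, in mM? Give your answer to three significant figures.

2.50 mM

Step 1: 1 mL + 24 mL = 25 mL total → factor 25/1 = 25
Step 2: 60 μL + 540 μL = 600 μL total → factor 600/60 = 10
Step 3: 125 μL + 2375 μL = 2500 μL total → factor 2500/125 = 20
Step 4: 6-fold → factor 6
Overall dilution factor = 25 × 10 × 20 × 6 = 30000
Stock = 83.3 nM × 30000 = 2.499 × 10^6 nM = 2.50 mM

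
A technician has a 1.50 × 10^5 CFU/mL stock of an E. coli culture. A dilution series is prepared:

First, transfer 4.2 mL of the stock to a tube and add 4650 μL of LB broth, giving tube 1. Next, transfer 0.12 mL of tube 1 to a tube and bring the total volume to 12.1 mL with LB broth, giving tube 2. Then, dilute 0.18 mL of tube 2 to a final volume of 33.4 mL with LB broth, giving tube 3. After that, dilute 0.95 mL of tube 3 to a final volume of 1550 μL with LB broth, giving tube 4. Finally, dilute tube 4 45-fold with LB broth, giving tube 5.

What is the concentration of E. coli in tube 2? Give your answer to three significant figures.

706 CFU/mL

Step 1: 4.2 mL + 4650 μL = 8.85 mL total → factor 8.85/4.2 = 2.1071
Step 2: 0.12 mL brought to 12.1 mL → factor 12.1/0.12 = 100.83
Dilution factor through tube 2 = 2.1071 × 100.83 = 212.47
[tube 2] = 1.50 × 10^5 CFU/mL / 212.47 = 706 CFU/mL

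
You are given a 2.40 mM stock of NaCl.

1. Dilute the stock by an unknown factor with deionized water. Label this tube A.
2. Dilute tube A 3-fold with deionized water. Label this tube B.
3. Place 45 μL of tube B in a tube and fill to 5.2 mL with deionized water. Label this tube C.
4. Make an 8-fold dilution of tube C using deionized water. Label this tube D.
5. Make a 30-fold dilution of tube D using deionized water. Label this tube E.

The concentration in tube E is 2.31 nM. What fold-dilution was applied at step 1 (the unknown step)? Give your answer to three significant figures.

12.5-fold

Step 1: unknown factor x
Step 2: 3-fold → factor 3
Step 3: 45 μL brought to 5.2 mL → factor 5200/45 = 115.56
Step 4: 8-fold → factor 8
Step 5: 30-fold → factor 30
Product of known-step factors = 83200
Overall factor = 2.40 mM / (2.31 nM) = 1.039 × 10^6
x = 1.039 × 10^6 / 83200 = 12.5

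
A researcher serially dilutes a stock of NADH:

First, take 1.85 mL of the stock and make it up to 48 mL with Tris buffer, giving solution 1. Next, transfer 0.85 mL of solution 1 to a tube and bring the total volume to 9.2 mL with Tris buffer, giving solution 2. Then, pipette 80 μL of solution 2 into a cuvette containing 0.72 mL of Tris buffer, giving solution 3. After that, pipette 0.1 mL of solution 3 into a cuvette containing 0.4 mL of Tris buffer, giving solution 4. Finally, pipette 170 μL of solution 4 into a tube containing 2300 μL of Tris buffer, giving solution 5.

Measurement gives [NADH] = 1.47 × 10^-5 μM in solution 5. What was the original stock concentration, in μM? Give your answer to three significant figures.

3.00 μM

Step 1: 1.85 mL brought to 48 mL → factor 48/1.85 = 25.946
Step 2: 0.85 mL brought to 9.2 mL → factor 9.2/0.85 = 10.824
Step 3: 80 μL + 0.72 mL = 800 μL total → factor 800/80 = 10
Step 4: 0.1 mL + 0.4 mL = 0.5 mL total → factor 0.5/0.1 = 5
Step 5: 170 μL + 2300 μL = 2470 μL total → factor 2470/170 = 14.529
Overall dilution factor = 25.946 × 10.824 × 10 × 5 × 14.529 = 2.0401 × 10^5
Stock = 1.47 × 10^-5 μM × 2.0401 × 10^5 = 3.00 μM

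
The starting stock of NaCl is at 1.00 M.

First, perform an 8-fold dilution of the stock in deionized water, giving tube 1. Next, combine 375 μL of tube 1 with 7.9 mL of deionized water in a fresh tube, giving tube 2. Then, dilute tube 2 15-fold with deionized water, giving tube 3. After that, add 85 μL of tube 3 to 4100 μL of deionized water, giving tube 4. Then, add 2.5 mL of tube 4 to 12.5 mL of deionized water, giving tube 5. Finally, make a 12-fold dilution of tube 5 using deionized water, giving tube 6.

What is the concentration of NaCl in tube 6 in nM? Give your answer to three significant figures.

107 nM

Step 1: 8-fold → factor 8
Step 2: 375 μL + 7.9 mL = 8275 μL total → factor 8275/375 = 22.067
Step 3: 15-fold → factor 15
Step 4: 85 μL + 4100 μL = 4185 μL total → factor 4185/85 = 49.235
Step 5: 2.5 mL + 12.5 mL = 15 mL total → factor 15/2.5 = 6
Step 6: 12-fold → factor 12
Overall dilution factor = 8 × 22.067 × 15 × 49.235 × 6 × 12 = 9.387 × 10^6
Final = 1.00 M / 9.387 × 10^6 = 1.065 × 10^-7 M = 107 nM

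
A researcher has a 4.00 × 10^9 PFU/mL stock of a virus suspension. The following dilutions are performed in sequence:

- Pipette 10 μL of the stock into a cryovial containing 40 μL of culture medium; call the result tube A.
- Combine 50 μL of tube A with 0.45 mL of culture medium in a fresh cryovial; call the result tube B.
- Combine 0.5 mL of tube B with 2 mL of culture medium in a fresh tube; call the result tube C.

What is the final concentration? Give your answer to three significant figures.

Step 1: 10 μL + 40 μL = 50 μL total → factor 50/10 = 5
Step 2: 50 μL + 0.45 mL = 500 μL total → factor 500/50 = 10
Step 3: 0.5 mL + 2 mL = 2.5 mL total → factor 2.5/0.5 = 5
Overall dilution factor = 5 × 10 × 5 = 250
Final = 4.00 × 10^9 PFU/mL / 250 = 1.60 × 10^7 PFU/mL

1.60 × 10^7 PFU/mL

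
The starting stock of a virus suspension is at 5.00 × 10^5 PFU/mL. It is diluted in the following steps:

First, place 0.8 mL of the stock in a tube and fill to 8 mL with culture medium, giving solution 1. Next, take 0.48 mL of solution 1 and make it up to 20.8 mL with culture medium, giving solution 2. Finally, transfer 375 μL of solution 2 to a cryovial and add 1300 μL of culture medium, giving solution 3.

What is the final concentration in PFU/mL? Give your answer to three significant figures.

258 PFU/mL

Step 1: 0.8 mL brought to 8 mL → factor 8/0.8 = 10
Step 2: 0.48 mL brought to 20.8 mL → factor 20.8/0.48 = 43.333
Step 3: 375 μL + 1300 μL = 1675 μL total → factor 1675/375 = 4.4667
Overall dilution factor = 10 × 43.333 × 4.4667 = 1935.6
Final = 5.00 × 10^5 PFU/mL / 1935.6 = 258 PFU/mL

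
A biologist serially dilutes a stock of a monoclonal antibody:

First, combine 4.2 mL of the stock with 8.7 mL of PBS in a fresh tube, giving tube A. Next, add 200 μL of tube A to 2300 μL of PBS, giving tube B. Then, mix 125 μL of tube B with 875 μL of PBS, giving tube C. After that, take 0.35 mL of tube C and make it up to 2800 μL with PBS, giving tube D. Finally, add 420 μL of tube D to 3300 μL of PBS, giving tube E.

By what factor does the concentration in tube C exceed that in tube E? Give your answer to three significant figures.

Step 1: 4.2 mL + 8.7 mL = 12.9 mL total → factor 12.9/4.2 = 3.0714
Step 2: 200 μL + 2300 μL = 2500 μL total → factor 2500/200 = 12.5
Step 3: 125 μL + 875 μL = 1000 μL total → factor 1000/125 = 8
Step 4: 0.35 mL brought to 2800 μL → factor 2.8/0.35 = 8
Step 5: 420 μL + 3300 μL = 3720 μL total → factor 3720/420 = 8.8571
Dilution factor to tube C = 307.14; to tube E = 21763
[tube C]/[tube E] = (factor to tube E)/(factor to tube C) = 21763/307.14 = 70.9

70.9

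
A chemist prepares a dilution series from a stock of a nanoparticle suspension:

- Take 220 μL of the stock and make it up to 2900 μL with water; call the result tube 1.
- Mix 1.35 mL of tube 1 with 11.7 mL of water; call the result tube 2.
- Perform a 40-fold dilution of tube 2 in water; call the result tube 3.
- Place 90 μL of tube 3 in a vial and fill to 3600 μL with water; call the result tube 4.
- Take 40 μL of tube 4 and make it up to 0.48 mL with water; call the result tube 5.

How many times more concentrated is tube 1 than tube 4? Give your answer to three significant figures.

1.55 × 10^4

Step 1: 220 μL brought to 2900 μL → factor 2900/220 = 13.182
Step 2: 1.35 mL + 11.7 mL = 13.05 mL total → factor 13.05/1.35 = 9.6667
Step 3: 40-fold → factor 40
Step 4: 90 μL brought to 3600 μL → factor 3600/90 = 40
Dilution factor to tube 1 = 13.182; to tube 4 = 2.0388 × 10^5
[tube 1]/[tube 4] = (factor to tube 4)/(factor to tube 1) = 2.0388 × 10^5/13.182 = 1.55 × 10^4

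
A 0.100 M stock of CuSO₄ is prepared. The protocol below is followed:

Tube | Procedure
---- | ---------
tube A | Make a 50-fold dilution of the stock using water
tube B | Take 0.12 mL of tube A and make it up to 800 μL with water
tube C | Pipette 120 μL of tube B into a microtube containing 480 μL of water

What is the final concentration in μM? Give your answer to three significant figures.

60.0 μM

Step 1: 50-fold → factor 50
Step 2: 0.12 mL brought to 800 μL → factor 0.8/0.12 = 6.6667
Step 3: 120 μL + 480 μL = 600 μL total → factor 600/120 = 5
Overall dilution factor = 50 × 6.6667 × 5 = 1666.7
Final = 0.100 M / 1666.7 = 6.000 × 10^-5 M = 60.0 μM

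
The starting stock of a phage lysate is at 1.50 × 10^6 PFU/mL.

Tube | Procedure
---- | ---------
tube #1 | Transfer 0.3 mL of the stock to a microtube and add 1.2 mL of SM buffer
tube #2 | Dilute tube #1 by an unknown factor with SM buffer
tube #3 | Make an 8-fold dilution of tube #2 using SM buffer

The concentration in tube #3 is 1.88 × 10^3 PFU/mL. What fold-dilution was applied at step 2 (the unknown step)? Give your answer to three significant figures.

Step 1: 0.3 mL + 1.2 mL = 1.5 mL total → factor 1.5/0.3 = 5
Step 2: unknown factor x
Step 3: 8-fold → factor 8
Product of known-step factors = 40
Overall factor = 1.50 × 10^6 PFU/mL / (1.88 × 10^3 PFU/mL) = 797.87
x = 797.87 / 40 = 19.9

19.9-fold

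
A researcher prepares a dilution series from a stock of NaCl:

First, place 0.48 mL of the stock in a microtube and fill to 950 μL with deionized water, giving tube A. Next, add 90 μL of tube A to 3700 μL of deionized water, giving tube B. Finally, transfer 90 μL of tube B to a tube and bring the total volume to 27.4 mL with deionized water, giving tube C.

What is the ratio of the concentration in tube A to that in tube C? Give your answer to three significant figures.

1.28 × 10^4

Step 1: 0.48 mL brought to 950 μL → factor 0.95/0.48 = 1.9792
Step 2: 90 μL + 3700 μL = 3790 μL total → factor 3790/90 = 42.111
Step 3: 90 μL brought to 27.4 mL → factor 27400/90 = 304.44
Dilution factor to tube A = 1.9792; to tube C = 25374
[tube A]/[tube C] = (factor to tube C)/(factor to tube A) = 25374/1.9792 = 1.28 × 10^4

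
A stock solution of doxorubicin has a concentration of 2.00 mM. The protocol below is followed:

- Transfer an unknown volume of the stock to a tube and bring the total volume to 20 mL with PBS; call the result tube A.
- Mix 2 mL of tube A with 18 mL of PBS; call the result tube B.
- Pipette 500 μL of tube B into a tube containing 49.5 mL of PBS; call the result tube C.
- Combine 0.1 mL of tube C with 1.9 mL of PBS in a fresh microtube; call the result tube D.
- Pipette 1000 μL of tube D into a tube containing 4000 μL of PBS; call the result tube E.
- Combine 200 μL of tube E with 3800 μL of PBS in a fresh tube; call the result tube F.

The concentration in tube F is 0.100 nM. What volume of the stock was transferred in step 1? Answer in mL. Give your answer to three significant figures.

2.00 mL

Step 1: v brought to 20 mL → factor = 20 mL/v
Step 2: 2 mL + 18 mL = 20 mL total → factor 20/2 = 10
Step 3: 500 μL + 49.5 mL = 50000 μL total → factor 50000/500 = 100
Step 4: 0.1 mL + 1.9 mL = 2 mL total → factor 2/0.1 = 20
Step 5: 1000 μL + 4000 μL = 5000 μL total → factor 5000/1000 = 5
Step 6: 200 μL + 3800 μL = 4000 μL total → factor 4000/200 = 20
Product of known-step factors = 2 × 10^6
Overall factor = 2.00 mM / (0.100 nM) = 2 × 10^7
Step-1 factor = 2 × 10^7 / 2 × 10^6 = 10
v = 20 mL / 10 = 2.00 mL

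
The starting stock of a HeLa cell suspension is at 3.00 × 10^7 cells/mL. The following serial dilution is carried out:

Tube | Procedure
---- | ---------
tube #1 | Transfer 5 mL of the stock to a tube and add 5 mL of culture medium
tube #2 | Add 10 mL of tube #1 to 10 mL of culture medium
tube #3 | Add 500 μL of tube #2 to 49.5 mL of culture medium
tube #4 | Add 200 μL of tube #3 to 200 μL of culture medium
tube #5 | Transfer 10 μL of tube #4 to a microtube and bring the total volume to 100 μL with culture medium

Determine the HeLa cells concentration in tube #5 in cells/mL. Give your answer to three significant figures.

Step 1: 5 mL + 5 mL = 10 mL total → factor 10/5 = 2
Step 2: 10 mL + 10 mL = 20 mL total → factor 20/10 = 2
Step 3: 500 μL + 49.5 mL = 50000 μL total → factor 50000/500 = 100
Step 4: 200 μL + 200 μL = 400 μL total → factor 400/200 = 2
Step 5: 10 μL brought to 100 μL → factor 100/10 = 10
Overall dilution factor = 2 × 2 × 100 × 2 × 10 = 8000
Final = 3.00 × 10^7 cells/mL / 8000 = 3.75 × 10^3 cells/mL

3.75 × 10^3 cells/mL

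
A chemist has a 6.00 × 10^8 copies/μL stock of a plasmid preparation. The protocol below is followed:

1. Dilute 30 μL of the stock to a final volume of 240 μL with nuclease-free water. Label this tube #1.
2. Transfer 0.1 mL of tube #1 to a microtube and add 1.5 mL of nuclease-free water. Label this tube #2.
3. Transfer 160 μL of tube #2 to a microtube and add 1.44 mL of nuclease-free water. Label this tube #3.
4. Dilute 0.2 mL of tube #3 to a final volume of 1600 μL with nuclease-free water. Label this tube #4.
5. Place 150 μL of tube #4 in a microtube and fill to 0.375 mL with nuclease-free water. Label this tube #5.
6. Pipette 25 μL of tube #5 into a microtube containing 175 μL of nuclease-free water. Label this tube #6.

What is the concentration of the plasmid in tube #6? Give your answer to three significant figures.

2.93 × 10^3 copies/μL

Step 1: 30 μL brought to 240 μL → factor 240/30 = 8
Step 2: 0.1 mL + 1.5 mL = 1.6 mL total → factor 1.6/0.1 = 16
Step 3: 160 μL + 1.44 mL = 1600 μL total → factor 1600/160 = 10
Step 4: 0.2 mL brought to 1600 μL → factor 1.6/0.2 = 8
Step 5: 150 μL brought to 0.375 mL → factor 375/150 = 2.5
Step 6: 25 μL + 175 μL = 200 μL total → factor 200/25 = 8
Overall dilution factor = 8 × 16 × 10 × 8 × 2.5 × 8 = 2.048 × 10^5
Final = 6.00 × 10^8 copies/μL / 2.048 × 10^5 = 2.93 × 10^3 copies/μL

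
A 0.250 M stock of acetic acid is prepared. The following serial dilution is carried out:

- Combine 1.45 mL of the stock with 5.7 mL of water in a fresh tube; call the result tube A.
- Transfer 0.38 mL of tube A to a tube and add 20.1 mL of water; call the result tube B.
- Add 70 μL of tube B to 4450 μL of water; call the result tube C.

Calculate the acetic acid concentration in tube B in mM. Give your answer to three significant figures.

0.941 mM

Step 1: 1.45 mL + 5.7 mL = 7.15 mL total → factor 7.15/1.45 = 4.931
Step 2: 0.38 mL + 20.1 mL = 20.48 mL total → factor 20.48/0.38 = 53.895
Dilution factor through tube B = 4.931 × 53.895 = 265.76
[tube B] = 0.250 M / 265.76 = 0.0009407 M = 0.941 mM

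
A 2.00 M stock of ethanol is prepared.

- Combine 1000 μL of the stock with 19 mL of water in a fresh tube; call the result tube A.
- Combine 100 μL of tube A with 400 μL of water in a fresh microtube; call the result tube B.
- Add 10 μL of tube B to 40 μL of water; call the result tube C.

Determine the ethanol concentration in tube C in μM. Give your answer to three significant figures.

Step 1: 1000 μL + 19 mL = 20000 μL total → factor 20000/1000 = 20
Step 2: 100 μL + 400 μL = 500 μL total → factor 500/100 = 5
Step 3: 10 μL + 40 μL = 50 μL total → factor 50/10 = 5
Overall dilution factor = 20 × 5 × 5 = 500
Final = 2.00 M / 500 = 0.004000 M = 4.00 × 10^3 μM

4.00 × 10^3 μM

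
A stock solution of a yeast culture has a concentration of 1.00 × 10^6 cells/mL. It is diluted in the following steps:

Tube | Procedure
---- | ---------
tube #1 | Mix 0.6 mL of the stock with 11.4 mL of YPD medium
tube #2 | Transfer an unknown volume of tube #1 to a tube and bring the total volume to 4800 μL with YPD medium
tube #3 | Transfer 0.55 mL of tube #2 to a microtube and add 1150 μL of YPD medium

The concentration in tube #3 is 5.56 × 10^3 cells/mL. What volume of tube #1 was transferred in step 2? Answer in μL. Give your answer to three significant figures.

1.65 × 10^3 μL

Step 1: 0.6 mL + 11.4 mL = 12 mL total → factor 12/0.6 = 20
Step 2: v brought to 4800 μL → factor = 4800 μL/v
Step 3: 0.55 mL + 1150 μL = 1.7 mL total → factor 1.7/0.55 = 3.0909
Product of known-step factors = 61.818
Overall factor = 1.00 × 10^6 cells/mL / (5.56 × 10^3 cells/mL) = 179.86
Step-2 factor = 179.86 / 61.818 = 2.9094
v = 4800 μL / 2.9094 = 1.65 × 10^3 μL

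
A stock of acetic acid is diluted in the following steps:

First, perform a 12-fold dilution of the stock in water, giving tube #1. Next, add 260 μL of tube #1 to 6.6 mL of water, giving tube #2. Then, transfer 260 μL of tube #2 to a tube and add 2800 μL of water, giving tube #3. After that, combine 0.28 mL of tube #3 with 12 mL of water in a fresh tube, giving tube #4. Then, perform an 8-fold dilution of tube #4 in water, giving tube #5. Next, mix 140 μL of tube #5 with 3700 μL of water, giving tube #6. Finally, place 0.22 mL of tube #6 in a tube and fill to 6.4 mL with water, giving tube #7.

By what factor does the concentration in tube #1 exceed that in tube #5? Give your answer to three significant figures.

Step 1: 12-fold → factor 12
Step 2: 260 μL + 6.6 mL = 6860 μL total → factor 6860/260 = 26.385
Step 3: 260 μL + 2800 μL = 3060 μL total → factor 3060/260 = 11.769
Step 4: 0.28 mL + 12 mL = 12.28 mL total → factor 12.28/0.28 = 43.857
Step 5: 8-fold → factor 8
Dilution factor to tube #1 = 12; to tube #5 = 1.3074 × 10^6
[tube #1]/[tube #5] = (factor to tube #5)/(factor to tube #1) = 1.3074 × 10^6/12 = 1.09 × 10^5

1.09 × 10^5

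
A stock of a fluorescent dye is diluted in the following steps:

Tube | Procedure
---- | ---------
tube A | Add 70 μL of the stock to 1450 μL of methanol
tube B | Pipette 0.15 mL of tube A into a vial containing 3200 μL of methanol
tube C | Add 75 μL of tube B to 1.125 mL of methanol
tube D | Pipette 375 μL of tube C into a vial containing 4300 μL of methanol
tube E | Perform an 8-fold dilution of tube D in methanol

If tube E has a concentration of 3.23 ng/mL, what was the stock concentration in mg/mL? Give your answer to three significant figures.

2.50 mg/mL

Step 1: 70 μL + 1450 μL = 1520 μL total → factor 1520/70 = 21.714
Step 2: 0.15 mL + 3200 μL = 3.35 mL total → factor 3.35/0.15 = 22.333
Step 3: 75 μL + 1.125 mL = 1200 μL total → factor 1200/75 = 16
Step 4: 375 μL + 4300 μL = 4675 μL total → factor 4675/375 = 12.467
Step 5: 8-fold → factor 8
Overall dilution factor = 21.714 × 22.333 × 16 × 12.467 × 8 = 7.7385 × 10^5
Stock = 3.23 ng/mL × 7.7385 × 10^5 = 2.500 × 10^6 ng/mL = 2.50 mg/mL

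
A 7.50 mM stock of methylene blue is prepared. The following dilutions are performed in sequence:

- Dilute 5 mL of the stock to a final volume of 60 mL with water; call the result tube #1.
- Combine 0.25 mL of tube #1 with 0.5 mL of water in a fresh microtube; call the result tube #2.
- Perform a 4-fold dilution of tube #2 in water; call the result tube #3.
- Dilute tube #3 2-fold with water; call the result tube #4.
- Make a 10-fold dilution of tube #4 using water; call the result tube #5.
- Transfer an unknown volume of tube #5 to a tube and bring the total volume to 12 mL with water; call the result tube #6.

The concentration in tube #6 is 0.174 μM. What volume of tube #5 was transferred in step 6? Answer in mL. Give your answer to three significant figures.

0.802 mL

Step 1: 5 mL brought to 60 mL → factor 60/5 = 12
Step 2: 0.25 mL + 0.5 mL = 0.75 mL total → factor 0.75/0.25 = 3
Step 3: 4-fold → factor 4
Step 4: 2-fold → factor 2
Step 5: 10-fold → factor 10
Step 6: v brought to 12 mL → factor = 12 mL/v
Product of known-step factors = 2880
Overall factor = 7.50 mM / (0.174 μM) = 43103
Step-6 factor = 43103 / 2880 = 14.966
v = 12 mL / 14.966 = 0.802 mL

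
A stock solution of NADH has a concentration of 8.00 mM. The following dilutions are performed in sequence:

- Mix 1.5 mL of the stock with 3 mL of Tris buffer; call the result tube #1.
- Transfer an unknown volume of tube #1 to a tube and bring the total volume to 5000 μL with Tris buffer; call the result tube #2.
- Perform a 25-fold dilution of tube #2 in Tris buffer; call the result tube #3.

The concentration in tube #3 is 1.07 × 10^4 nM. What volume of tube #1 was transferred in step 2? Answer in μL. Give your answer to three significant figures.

502 μL

Step 1: 1.5 mL + 3 mL = 4.5 mL total → factor 4.5/1.5 = 3
Step 2: v brought to 5000 μL → factor = 5000 μL/v
Step 3: 25-fold → factor 25
Product of known-step factors = 75
Overall factor = 8.00 mM / (1.07 × 10^4 nM) = 747.66
Step-2 factor = 747.66 / 75 = 9.9688
v = 5000 μL / 9.9688 = 502 μL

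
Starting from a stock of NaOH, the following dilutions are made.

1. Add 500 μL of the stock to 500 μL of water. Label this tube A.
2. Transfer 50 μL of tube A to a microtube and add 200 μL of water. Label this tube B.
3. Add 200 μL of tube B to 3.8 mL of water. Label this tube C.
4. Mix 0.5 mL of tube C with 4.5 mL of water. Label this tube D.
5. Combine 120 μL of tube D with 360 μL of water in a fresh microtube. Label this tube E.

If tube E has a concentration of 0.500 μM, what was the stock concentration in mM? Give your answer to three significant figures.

Step 1: 500 μL + 500 μL = 1000 μL total → factor 1000/500 = 2
Step 2: 50 μL + 200 μL = 250 μL total → factor 250/50 = 5
Step 3: 200 μL + 3.8 mL = 4000 μL total → factor 4000/200 = 20
Step 4: 0.5 mL + 4.5 mL = 5 mL total → factor 5/0.5 = 10
Step 5: 120 μL + 360 μL = 480 μL total → factor 480/120 = 4
Overall dilution factor = 2 × 5 × 20 × 10 × 4 = 8000
Stock = 0.500 μM × 8000 = 4000 μM = 4.00 mM

4.00 mM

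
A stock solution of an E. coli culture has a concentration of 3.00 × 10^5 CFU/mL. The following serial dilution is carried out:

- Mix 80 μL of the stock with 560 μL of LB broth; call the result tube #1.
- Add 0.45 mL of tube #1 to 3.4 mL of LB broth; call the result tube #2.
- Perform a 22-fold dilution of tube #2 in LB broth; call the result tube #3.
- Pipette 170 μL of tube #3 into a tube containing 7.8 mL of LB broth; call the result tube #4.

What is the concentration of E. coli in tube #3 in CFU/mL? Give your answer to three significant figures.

Step 1: 80 μL + 560 μL = 640 μL total → factor 640/80 = 8
Step 2: 0.45 mL + 3.4 mL = 3.85 mL total → factor 3.85/0.45 = 8.5556
Step 3: 22-fold → factor 22
Dilution factor through tube #3 = 8 × 8.5556 × 22 = 1505.8
[tube #3] = 3.00 × 10^5 CFU/mL / 1505.8 = 199 CFU/mL

199 CFU/mL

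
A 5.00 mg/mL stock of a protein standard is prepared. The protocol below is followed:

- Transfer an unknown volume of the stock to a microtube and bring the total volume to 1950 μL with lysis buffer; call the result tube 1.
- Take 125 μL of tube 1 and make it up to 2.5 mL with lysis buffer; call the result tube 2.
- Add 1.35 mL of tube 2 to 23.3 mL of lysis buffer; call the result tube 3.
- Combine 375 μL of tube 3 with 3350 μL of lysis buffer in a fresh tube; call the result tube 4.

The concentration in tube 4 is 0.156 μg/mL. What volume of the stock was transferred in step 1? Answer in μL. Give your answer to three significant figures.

221 μL

Step 1: v brought to 1950 μL → factor = 1950 μL/v
Step 2: 125 μL brought to 2.5 mL → factor 2500/125 = 20
Step 3: 1.35 mL + 23.3 mL = 24.65 mL total → factor 24.65/1.35 = 18.259
Step 4: 375 μL + 3350 μL = 3725 μL total → factor 3725/375 = 9.9333
Product of known-step factors = 3627.5
Overall factor = 5.00 mg/mL / (0.156 μg/mL) = 32051
Step-1 factor = 32051 / 3627.5 = 8.8356
v = 1950 μL / 8.8356 = 221 μL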